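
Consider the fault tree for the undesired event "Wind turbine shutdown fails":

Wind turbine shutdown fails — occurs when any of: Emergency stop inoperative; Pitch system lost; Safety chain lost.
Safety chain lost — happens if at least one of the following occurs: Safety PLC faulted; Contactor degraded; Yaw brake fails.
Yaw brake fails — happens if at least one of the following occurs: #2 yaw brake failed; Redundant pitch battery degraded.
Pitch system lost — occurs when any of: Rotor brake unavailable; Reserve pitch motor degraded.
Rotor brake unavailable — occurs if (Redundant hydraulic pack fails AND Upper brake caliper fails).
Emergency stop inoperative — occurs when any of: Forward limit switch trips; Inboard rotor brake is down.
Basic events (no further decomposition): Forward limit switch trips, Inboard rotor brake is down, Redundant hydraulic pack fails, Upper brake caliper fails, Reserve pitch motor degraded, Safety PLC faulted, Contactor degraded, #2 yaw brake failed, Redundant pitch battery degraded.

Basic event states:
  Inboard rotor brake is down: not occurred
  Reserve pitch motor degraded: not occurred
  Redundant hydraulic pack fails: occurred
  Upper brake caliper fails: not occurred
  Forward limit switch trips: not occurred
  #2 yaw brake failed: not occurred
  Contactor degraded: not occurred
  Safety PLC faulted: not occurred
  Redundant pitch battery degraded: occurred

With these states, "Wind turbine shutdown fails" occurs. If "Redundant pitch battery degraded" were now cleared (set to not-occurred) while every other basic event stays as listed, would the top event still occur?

Counterfactual: set "Redundant pitch battery degraded" to not occurred.
Emergency stop inoperative [OR]: Forward limit switch trips=not, Inboard rotor brake is down=not → no input occurs → does not occur.
Rotor brake unavailable [AND]: Redundant hydraulic pack fails=occurs, Upper brake caliper fails=not → not all inputs occur → does not occur.
Pitch system lost [OR]: Rotor brake unavailable=not, Reserve pitch motor degraded=not → no input occurs → does not occur.
Yaw brake fails [OR]: #2 yaw brake failed=not, Redundant pitch battery degraded=not → no input occurs → does not occur.
Safety chain lost [OR]: Safety PLC faulted=not, Contactor degraded=not, Yaw brake fails=not → no input occurs → does not occur.
Wind turbine shutdown fails [OR]: Emergency stop inoperative=not, Pitch system lost=not, Safety chain lost=not → no input occurs → does not occur.

No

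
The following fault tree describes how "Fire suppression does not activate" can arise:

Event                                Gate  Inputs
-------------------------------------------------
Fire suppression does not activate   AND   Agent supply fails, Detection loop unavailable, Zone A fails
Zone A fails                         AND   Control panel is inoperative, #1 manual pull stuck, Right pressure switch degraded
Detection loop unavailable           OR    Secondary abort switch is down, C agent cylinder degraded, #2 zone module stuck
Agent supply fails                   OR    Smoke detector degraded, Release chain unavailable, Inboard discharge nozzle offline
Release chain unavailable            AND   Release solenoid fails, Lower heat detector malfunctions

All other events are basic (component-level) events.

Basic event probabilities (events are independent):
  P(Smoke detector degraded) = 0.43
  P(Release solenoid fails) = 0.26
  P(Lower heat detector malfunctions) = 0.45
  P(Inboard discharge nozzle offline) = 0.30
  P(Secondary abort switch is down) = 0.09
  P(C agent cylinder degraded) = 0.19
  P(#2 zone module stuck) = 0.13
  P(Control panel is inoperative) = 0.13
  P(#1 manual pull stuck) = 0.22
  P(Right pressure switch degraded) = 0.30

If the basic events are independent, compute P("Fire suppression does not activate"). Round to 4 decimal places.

0.0020

P(Release chain unavailable) [AND] = 0.26 × 0.45 = 0.117000
P(Agent supply fails) [OR] = 1 − (1−0.43) × (1−0.117000) × (1−0.30) = 0.647683
P(Detection loop unavailable) [OR] = 1 − (1−0.09) × (1−0.19) × (1−0.13) = 0.358723
P(Zone A fails) [AND] = 0.13 × 0.22 × 0.30 = 0.008580
P(Fire suppression does not activate) [AND] = 0.647683 × 0.358723 × 0.008580 = 0.001993
Rounded to 4 decimal places: P(Fire suppression does not activate) ≈ 0.0020.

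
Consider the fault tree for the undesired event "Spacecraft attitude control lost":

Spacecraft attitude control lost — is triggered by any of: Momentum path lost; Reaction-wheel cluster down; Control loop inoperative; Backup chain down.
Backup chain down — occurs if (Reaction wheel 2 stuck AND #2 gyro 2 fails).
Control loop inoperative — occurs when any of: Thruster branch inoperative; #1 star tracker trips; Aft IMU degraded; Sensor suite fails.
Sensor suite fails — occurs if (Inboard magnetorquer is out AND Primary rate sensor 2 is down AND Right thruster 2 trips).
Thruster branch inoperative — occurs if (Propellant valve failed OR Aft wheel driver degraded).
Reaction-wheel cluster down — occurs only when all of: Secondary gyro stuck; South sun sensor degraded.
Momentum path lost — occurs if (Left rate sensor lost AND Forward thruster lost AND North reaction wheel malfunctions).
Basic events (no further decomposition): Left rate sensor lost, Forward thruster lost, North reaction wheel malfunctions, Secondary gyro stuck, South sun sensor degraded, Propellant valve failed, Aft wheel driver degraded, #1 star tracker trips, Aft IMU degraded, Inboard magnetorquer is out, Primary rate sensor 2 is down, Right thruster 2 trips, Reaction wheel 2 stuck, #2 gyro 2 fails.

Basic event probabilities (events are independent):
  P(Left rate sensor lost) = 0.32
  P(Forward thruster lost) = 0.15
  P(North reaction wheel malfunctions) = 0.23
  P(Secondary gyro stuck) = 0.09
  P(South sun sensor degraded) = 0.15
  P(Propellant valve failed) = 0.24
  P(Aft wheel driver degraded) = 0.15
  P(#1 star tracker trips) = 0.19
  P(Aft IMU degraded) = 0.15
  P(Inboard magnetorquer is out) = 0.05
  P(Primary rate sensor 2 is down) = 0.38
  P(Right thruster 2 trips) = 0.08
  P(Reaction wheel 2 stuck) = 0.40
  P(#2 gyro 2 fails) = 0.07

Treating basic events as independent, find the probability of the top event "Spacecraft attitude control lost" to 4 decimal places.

0.5789

P(Momentum path lost) [AND] = 0.32 × 0.15 × 0.23 = 0.011040
P(Reaction-wheel cluster down) [AND] = 0.09 × 0.15 = 0.013500
P(Thruster branch inoperative) [OR] = 1 − (1−0.24) × (1−0.15) = 0.354000
P(Sensor suite fails) [AND] = 0.05 × 0.38 × 0.08 = 0.001520
P(Control loop inoperative) [OR] = 1 − (1−0.354000) × (1−0.19) × (1−0.15) × (1−0.001520) = 0.555905
P(Backup chain down) [AND] = 0.40 × 0.07 = 0.028000
P(Spacecraft attitude control lost) [OR] = 1 − (1−0.011040) × (1−0.013500) × (1−0.555905) × (1−0.028000) = 0.578868
Rounded to 4 decimal places: P(Spacecraft attitude control lost) ≈ 0.5789.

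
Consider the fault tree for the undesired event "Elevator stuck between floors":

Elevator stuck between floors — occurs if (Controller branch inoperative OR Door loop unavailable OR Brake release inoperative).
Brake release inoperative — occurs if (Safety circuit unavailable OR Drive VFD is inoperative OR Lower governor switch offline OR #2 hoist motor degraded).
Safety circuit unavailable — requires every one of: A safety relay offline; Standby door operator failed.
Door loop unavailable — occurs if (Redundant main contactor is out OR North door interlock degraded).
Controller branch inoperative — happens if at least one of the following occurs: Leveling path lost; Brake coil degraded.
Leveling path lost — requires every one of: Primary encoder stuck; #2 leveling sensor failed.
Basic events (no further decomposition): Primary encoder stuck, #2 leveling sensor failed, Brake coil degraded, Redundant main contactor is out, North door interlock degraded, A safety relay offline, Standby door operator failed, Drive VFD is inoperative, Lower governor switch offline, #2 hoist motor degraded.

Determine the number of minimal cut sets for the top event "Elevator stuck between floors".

Leveling path lost [AND]: one cut set from each child combined → 1 × 1 = 1 cut set(s).
Controller branch inoperative [OR]: union of children's cut sets → 2 cut set(s).
Door loop unavailable [OR]: union of children's cut sets → 2 cut set(s).
Safety circuit unavailable [AND]: one cut set from each child combined → 1 × 1 = 1 cut set(s).
Brake release inoperative [OR]: union of children's cut sets → 4 cut set(s).
Elevator stuck between floors [OR]: union of children's cut sets → 8 cut set(s).
Minimal cut sets: {#2 leveling sensor failed, Primary encoder stuck}; {Brake coil degraded}; {Redundant main contactor is out}; {North door interlock degraded}; {A safety relay offline, Standby door operator failed}; {Drive VFD is inoperative}; {Lower governor switch offline}; {#2 hoist motor degraded}.

8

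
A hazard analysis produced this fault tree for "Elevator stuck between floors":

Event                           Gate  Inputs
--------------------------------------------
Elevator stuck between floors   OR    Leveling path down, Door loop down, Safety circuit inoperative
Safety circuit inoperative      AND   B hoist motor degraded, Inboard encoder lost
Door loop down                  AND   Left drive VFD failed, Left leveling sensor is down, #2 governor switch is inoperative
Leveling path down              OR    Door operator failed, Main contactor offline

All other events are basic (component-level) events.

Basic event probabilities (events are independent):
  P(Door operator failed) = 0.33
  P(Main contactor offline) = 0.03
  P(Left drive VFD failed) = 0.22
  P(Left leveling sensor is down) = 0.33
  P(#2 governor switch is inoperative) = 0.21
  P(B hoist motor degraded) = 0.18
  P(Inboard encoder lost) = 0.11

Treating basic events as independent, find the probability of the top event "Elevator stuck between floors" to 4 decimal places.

P(Leveling path down) [OR] = 1 − (1−0.33) × (1−0.03) = 0.350100
P(Door loop down) [AND] = 0.22 × 0.33 × 0.21 = 0.015246
P(Safety circuit inoperative) [AND] = 0.18 × 0.11 = 0.019800
P(Elevator stuck between floors) [OR] = 1 − (1−0.350100) × (1−0.015246) × (1−0.019800) = 0.372680
Rounded to 4 decimal places: P(Elevator stuck between floors) ≈ 0.3727.

0.3727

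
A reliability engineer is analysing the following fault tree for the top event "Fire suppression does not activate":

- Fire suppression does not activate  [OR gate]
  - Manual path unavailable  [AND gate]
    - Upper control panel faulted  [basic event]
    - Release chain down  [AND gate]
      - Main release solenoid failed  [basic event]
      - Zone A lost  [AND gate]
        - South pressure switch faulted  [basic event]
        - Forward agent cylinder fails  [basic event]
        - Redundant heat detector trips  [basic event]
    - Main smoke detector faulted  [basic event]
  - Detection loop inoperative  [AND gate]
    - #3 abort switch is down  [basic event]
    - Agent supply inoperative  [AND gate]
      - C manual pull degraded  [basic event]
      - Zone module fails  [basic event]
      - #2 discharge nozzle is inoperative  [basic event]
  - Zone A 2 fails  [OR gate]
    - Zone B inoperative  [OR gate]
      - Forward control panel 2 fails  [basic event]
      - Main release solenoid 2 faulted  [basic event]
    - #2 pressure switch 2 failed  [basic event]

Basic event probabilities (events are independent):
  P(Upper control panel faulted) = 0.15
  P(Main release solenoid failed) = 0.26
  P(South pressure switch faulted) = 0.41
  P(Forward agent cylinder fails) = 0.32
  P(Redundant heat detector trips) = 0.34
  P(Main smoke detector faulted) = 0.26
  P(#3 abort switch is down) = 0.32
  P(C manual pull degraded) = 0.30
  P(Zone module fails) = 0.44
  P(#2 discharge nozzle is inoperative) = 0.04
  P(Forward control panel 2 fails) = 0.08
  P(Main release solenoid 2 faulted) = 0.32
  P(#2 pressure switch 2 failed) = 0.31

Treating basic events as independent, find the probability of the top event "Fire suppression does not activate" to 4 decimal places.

0.5693

P(Zone A lost) [AND] = 0.41 × 0.32 × 0.34 = 0.044608
P(Release chain down) [AND] = 0.26 × 0.044608 = 0.011598
P(Manual path unavailable) [AND] = 0.15 × 0.011598 × 0.26 = 0.000452
P(Agent supply inoperative) [AND] = 0.30 × 0.44 × 0.04 = 0.005280
P(Detection loop inoperative) [AND] = 0.32 × 0.005280 = 0.001690
P(Zone B inoperative) [OR] = 1 − (1−0.08) × (1−0.32) = 0.374400
P(Zone A 2 fails) [OR] = 1 − (1−0.374400) × (1−0.31) = 0.568336
P(Fire suppression does not activate) [OR] = 1 − (1−0.000452) × (1−0.001690) × (1−0.568336) = 0.569260
Rounded to 4 decimal places: P(Fire suppression does not activate) ≈ 0.5693.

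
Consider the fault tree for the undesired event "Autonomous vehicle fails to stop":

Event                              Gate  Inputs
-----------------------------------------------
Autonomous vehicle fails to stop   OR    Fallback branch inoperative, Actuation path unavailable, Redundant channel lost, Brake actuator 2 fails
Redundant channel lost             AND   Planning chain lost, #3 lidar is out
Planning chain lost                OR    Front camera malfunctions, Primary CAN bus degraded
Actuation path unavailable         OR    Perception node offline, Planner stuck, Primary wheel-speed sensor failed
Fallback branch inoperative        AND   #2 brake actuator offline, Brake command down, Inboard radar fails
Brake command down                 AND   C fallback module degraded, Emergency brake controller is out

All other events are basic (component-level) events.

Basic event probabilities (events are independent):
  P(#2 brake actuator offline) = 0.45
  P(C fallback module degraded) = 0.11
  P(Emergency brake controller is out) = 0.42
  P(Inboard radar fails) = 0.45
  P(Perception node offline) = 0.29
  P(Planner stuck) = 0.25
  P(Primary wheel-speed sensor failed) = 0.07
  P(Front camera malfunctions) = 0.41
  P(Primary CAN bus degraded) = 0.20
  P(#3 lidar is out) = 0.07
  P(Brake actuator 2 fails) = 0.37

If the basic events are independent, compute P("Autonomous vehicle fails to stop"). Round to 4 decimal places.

P(Brake command down) [AND] = 0.11 × 0.42 = 0.046200
P(Fallback branch inoperative) [AND] = 0.45 × 0.046200 × 0.45 = 0.009356
P(Actuation path unavailable) [OR] = 1 − (1−0.29) × (1−0.25) × (1−0.07) = 0.504775
P(Planning chain lost) [OR] = 1 − (1−0.41) × (1−0.20) = 0.528000
P(Redundant channel lost) [AND] = 0.528000 × 0.07 = 0.036960
P(Autonomous vehicle fails to stop) [OR] = 1 − (1−0.009356) × (1−0.504775) × (1−0.036960) × (1−0.37) = 0.702351
Rounded to 4 decimal places: P(Autonomous vehicle fails to stop) ≈ 0.7024.

0.7024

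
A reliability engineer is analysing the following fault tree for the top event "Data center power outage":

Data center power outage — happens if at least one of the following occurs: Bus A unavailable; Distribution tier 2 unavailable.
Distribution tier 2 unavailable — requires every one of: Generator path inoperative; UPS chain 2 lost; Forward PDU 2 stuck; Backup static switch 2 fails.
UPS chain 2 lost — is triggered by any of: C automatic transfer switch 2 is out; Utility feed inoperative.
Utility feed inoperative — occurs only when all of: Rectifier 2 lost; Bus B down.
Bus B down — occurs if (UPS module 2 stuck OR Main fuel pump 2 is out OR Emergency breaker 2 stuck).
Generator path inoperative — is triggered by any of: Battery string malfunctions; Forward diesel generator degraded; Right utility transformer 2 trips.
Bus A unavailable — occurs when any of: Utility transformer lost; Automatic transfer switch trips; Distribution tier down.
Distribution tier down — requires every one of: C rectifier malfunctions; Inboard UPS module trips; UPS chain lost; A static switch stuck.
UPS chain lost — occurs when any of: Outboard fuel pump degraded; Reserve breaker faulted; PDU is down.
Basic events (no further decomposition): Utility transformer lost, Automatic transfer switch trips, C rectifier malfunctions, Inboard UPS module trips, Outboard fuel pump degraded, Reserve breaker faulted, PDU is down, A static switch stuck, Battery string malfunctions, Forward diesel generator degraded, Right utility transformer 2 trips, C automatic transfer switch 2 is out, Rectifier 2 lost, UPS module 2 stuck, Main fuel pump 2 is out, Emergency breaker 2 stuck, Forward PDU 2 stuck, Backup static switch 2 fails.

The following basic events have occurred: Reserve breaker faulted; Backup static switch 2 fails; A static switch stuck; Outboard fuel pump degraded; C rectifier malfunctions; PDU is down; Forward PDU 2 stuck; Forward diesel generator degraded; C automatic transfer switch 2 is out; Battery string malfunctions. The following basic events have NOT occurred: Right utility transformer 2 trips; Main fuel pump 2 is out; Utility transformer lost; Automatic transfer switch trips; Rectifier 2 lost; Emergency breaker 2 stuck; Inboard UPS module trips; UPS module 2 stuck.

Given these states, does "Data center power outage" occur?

Yes

UPS chain lost [OR]: Outboard fuel pump degraded=occurs, Reserve breaker faulted=occurs, PDU is down=occurs → at least one input occurs → occurs.
Distribution tier down [AND]: C rectifier malfunctions=occurs, Inboard UPS module trips=not, UPS chain lost=occurs, A static switch stuck=occurs → not all inputs occur → does not occur.
Bus A unavailable [OR]: Utility transformer lost=not, Automatic transfer switch trips=not, Distribution tier down=not → no input occurs → does not occur.
Generator path inoperative [OR]: Battery string malfunctions=occurs, Forward diesel generator degraded=occurs, Right utility transformer 2 trips=not → at least one input occurs → occurs.
Bus B down [OR]: UPS module 2 stuck=not, Main fuel pump 2 is out=not, Emergency breaker 2 stuck=not → no input occurs → does not occur.
Utility feed inoperative [AND]: Rectifier 2 lost=not, Bus B down=not → not all inputs occur → does not occur.
UPS chain 2 lost [OR]: C automatic transfer switch 2 is out=occurs, Utility feed inoperative=not → at least one input occurs → occurs.
Distribution tier 2 unavailable [AND]: Generator path inoperative=occurs, UPS chain 2 lost=occurs, Forward PDU 2 stuck=occurs, Backup static switch 2 fails=occurs → all inputs occur → occurs.
Data center power outage [OR]: Bus A unavailable=not, Distribution tier 2 unavailable=occurs → at least one input occurs → occurs.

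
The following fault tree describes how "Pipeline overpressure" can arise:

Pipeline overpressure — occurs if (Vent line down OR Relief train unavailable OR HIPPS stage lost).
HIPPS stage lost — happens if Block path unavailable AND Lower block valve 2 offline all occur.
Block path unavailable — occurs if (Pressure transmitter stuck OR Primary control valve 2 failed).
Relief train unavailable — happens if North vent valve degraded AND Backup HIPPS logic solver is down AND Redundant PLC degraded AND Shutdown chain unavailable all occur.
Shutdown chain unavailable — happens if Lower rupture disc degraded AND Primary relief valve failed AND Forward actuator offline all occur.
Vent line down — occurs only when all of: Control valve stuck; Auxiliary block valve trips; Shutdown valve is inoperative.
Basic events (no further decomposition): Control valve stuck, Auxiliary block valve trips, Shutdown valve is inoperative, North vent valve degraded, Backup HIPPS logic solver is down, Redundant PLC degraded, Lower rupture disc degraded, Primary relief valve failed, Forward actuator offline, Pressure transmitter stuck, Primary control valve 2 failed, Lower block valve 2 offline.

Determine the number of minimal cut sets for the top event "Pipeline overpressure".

Vent line down [AND]: one cut set from each child combined → 1 × 1 × 1 = 1 cut set(s).
Shutdown chain unavailable [AND]: one cut set from each child combined → 1 × 1 × 1 = 1 cut set(s).
Relief train unavailable [AND]: one cut set from each child combined → 1 × 1 × 1 × 1 = 1 cut set(s).
Block path unavailable [OR]: union of children's cut sets → 2 cut set(s).
HIPPS stage lost [AND]: one cut set from each child combined → 2 × 1 = 2 cut set(s).
Pipeline overpressure [OR]: union of children's cut sets → 4 cut set(s).
Minimal cut sets: {Auxiliary block valve trips, Control valve stuck, Shutdown valve is inoperative}; {Backup HIPPS logic solver is down, Forward actuator offline, Lower rupture disc degraded, North vent valve degraded, Primary relief valve failed, Redundant PLC degraded}; {Lower block valve 2 offline, Pressure transmitter stuck}; {Lower block valve 2 offline, Primary control valve 2 failed}.

4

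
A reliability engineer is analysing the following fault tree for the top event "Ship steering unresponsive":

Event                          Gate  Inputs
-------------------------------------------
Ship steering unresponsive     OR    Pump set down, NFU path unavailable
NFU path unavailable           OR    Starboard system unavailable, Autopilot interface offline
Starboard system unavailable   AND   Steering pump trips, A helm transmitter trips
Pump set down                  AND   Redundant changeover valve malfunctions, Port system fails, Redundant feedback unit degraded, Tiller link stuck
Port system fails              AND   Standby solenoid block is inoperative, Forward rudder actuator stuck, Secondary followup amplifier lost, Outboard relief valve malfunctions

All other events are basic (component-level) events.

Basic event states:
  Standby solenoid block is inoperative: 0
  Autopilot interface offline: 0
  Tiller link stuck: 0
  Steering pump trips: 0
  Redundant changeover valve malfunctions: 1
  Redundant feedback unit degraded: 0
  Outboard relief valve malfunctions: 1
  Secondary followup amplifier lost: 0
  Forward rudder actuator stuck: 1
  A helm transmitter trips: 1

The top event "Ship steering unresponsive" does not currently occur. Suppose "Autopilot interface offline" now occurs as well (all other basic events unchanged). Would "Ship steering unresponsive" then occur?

Yes

Counterfactual: set "Autopilot interface offline" to occurred.
Port system fails [AND]: Standby solenoid block is inoperative=not, Forward rudder actuator stuck=occurs, Secondary followup amplifier lost=not, Outboard relief valve malfunctions=occurs → not all inputs occur → does not occur.
Pump set down [AND]: Redundant changeover valve malfunctions=occurs, Port system fails=not, Redundant feedback unit degraded=not, Tiller link stuck=not → not all inputs occur → does not occur.
Starboard system unavailable [AND]: Steering pump trips=not, A helm transmitter trips=occurs → not all inputs occur → does not occur.
NFU path unavailable [OR]: Starboard system unavailable=not, Autopilot interface offline=occurs → at least one input occurs → occurs.
Ship steering unresponsive [OR]: Pump set down=not, NFU path unavailable=occurs → at least one input occurs → occurs.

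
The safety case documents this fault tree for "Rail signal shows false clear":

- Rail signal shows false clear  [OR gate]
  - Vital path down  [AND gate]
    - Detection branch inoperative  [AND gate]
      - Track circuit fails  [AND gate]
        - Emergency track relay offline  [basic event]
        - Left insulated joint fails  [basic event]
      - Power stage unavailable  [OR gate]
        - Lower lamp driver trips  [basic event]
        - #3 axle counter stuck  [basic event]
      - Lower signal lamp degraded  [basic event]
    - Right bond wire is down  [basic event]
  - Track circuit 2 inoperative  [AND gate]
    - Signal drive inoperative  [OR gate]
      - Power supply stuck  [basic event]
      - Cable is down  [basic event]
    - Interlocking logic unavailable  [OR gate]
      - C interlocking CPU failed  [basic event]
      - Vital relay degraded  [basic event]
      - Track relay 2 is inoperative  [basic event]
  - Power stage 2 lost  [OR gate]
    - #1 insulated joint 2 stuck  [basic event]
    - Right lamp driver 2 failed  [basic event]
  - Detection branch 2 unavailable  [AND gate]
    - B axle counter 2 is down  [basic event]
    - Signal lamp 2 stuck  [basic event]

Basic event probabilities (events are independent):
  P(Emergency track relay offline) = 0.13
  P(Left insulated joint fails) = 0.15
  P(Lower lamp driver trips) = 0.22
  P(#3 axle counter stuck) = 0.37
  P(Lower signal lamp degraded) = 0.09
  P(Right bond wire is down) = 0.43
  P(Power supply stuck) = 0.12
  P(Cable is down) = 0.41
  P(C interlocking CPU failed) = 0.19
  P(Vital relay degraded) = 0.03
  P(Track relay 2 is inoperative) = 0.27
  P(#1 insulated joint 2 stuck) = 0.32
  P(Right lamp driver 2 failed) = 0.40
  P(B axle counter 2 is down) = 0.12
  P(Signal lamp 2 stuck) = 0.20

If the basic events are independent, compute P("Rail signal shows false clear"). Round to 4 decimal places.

P(Track circuit fails) [AND] = 0.13 × 0.15 = 0.019500
P(Power stage unavailable) [OR] = 1 − (1−0.22) × (1−0.37) = 0.508600
P(Detection branch inoperative) [AND] = 0.019500 × 0.508600 × 0.09 = 0.000893
P(Vital path down) [AND] = 0.000893 × 0.43 = 0.000384
P(Signal drive inoperative) [OR] = 1 − (1−0.12) × (1−0.41) = 0.480800
P(Interlocking logic unavailable) [OR] = 1 − (1−0.19) × (1−0.03) × (1−0.27) = 0.426439
P(Track circuit 2 inoperative) [AND] = 0.480800 × 0.426439 = 0.205032
P(Power stage 2 lost) [OR] = 1 − (1−0.32) × (1−0.40) = 0.592000
P(Detection branch 2 unavailable) [AND] = 0.12 × 0.20 = 0.024000
P(Rail signal shows false clear) [OR] = 1 − (1−0.000384) × (1−0.205032) × (1−0.592000) × (1−0.024000) = 0.683559
Rounded to 4 decimal places: P(Rail signal shows false clear) ≈ 0.6836.

0.6836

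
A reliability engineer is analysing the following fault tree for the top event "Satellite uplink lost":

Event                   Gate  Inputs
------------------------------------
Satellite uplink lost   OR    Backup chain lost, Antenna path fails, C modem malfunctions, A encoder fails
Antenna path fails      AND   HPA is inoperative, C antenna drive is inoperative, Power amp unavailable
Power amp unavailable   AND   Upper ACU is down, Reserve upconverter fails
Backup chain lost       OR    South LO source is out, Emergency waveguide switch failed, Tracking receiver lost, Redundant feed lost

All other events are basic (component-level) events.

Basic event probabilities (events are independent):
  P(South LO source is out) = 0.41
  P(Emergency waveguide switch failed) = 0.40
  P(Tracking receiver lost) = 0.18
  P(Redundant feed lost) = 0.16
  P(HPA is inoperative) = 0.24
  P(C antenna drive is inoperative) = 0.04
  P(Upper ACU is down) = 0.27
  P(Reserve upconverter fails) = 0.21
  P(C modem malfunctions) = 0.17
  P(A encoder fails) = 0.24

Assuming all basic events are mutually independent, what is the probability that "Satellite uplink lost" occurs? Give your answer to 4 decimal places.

P(Backup chain lost) [OR] = 1 − (1−0.41) × (1−0.40) × (1−0.18) × (1−0.16) = 0.756165
P(Power amp unavailable) [AND] = 0.27 × 0.21 = 0.056700
P(Antenna path fails) [AND] = 0.24 × 0.04 × 0.056700 = 0.000544
P(Satellite uplink lost) [OR] = 1 − (1−0.756165) × (1−0.000544) × (1−0.17) × (1−0.24) = 0.846273
Rounded to 4 decimal places: P(Satellite uplink lost) ≈ 0.8463.

0.8463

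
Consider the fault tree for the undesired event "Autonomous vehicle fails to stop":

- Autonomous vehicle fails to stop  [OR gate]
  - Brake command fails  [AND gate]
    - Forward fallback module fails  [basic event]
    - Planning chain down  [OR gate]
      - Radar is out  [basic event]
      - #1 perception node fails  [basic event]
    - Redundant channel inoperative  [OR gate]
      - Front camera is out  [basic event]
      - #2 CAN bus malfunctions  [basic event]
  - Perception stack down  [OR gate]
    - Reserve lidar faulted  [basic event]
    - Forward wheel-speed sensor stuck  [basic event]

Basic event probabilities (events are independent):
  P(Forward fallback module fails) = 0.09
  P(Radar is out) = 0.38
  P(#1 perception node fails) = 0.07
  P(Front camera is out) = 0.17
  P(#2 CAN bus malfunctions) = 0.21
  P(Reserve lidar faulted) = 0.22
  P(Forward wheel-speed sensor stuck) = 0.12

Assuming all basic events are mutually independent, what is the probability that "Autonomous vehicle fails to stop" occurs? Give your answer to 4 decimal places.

P(Planning chain down) [OR] = 1 − (1−0.38) × (1−0.07) = 0.423400
P(Redundant channel inoperative) [OR] = 1 − (1−0.17) × (1−0.21) = 0.344300
P(Brake command fails) [AND] = 0.09 × 0.423400 × 0.344300 = 0.013120
P(Perception stack down) [OR] = 1 − (1−0.22) × (1−0.12) = 0.313600
P(Autonomous vehicle fails to stop) [OR] = 1 − (1−0.013120) × (1−0.313600) = 0.322606
Rounded to 4 decimal places: P(Autonomous vehicle fails to stop) ≈ 0.3226.

0.3226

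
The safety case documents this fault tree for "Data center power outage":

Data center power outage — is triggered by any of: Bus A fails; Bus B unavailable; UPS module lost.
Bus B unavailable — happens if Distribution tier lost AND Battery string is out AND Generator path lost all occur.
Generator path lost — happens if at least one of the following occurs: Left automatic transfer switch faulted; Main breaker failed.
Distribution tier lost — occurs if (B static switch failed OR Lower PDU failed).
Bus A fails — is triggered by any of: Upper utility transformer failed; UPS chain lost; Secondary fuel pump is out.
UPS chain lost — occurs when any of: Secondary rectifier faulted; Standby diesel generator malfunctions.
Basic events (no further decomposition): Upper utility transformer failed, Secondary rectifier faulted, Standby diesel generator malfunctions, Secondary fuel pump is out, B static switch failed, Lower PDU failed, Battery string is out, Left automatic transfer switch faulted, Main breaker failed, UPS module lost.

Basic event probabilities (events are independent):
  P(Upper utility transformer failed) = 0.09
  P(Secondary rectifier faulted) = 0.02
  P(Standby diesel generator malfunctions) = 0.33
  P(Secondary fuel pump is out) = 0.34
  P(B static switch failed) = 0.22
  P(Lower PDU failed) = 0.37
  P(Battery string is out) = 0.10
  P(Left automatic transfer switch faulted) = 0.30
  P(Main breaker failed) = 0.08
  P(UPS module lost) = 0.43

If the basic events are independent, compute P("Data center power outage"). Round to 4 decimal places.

P(UPS chain lost) [OR] = 1 − (1−0.02) × (1−0.33) = 0.343400
P(Bus A fails) [OR] = 1 − (1−0.09) × (1−0.343400) × (1−0.34) = 0.605646
P(Distribution tier lost) [OR] = 1 − (1−0.22) × (1−0.37) = 0.508600
P(Generator path lost) [OR] = 1 − (1−0.30) × (1−0.08) = 0.356000
P(Bus B unavailable) [AND] = 0.508600 × 0.10 × 0.356000 = 0.018106
P(Data center power outage) [OR] = 1 − (1−0.605646) × (1−0.018106) × (1−0.43) = 0.779288
Rounded to 4 decimal places: P(Data center power outage) ≈ 0.7793.

0.7793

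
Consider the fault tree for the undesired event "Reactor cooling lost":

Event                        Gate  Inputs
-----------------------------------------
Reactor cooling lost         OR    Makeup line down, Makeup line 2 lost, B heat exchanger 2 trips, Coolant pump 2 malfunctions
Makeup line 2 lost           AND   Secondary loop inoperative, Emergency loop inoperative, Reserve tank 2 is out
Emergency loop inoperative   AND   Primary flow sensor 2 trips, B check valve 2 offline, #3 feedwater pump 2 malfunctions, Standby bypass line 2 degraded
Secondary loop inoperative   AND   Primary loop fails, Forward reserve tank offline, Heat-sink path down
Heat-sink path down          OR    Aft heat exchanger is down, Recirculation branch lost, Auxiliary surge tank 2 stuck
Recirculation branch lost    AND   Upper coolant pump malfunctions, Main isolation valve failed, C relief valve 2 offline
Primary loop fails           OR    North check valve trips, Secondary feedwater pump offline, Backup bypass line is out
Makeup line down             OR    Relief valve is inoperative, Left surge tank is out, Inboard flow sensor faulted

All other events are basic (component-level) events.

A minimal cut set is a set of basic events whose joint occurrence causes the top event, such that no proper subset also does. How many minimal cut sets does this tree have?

14

Makeup line down [OR]: union of children's cut sets → 3 cut set(s).
Primary loop fails [OR]: union of children's cut sets → 3 cut set(s).
Recirculation branch lost [AND]: one cut set from each child combined → 1 × 1 × 1 = 1 cut set(s).
Heat-sink path down [OR]: union of children's cut sets → 3 cut set(s).
Secondary loop inoperative [AND]: one cut set from each child combined → 3 × 1 × 3 = 9 cut set(s).
Emergency loop inoperative [AND]: one cut set from each child combined → 1 × 1 × 1 × 1 = 1 cut set(s).
Makeup line 2 lost [AND]: one cut set from each child combined → 9 × 1 × 1 = 9 cut set(s).
Reactor cooling lost [OR]: union of children's cut sets → 14 cut set(s).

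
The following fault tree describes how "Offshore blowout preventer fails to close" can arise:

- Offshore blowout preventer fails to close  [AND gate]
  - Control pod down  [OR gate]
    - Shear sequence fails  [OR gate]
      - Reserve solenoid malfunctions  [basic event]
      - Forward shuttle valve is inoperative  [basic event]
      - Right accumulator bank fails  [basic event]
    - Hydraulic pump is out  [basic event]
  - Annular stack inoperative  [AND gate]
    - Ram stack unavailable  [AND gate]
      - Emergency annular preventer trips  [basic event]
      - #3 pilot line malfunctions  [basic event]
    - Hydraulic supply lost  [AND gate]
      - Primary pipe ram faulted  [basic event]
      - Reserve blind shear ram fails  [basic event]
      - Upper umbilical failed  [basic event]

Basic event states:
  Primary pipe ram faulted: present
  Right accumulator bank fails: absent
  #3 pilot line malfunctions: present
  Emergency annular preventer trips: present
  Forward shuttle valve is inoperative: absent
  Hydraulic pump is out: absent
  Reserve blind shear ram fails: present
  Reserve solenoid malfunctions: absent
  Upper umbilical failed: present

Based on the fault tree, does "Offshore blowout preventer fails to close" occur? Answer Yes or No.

Shear sequence fails [OR]: Reserve solenoid malfunctions=not, Forward shuttle valve is inoperative=not, Right accumulator bank fails=not → no input occurs → does not occur.
Control pod down [OR]: Shear sequence fails=not, Hydraulic pump is out=not → no input occurs → does not occur.
Ram stack unavailable [AND]: Emergency annular preventer trips=occurs, #3 pilot line malfunctions=occurs → all inputs occur → occurs.
Hydraulic supply lost [AND]: Primary pipe ram faulted=occurs, Reserve blind shear ram fails=occurs, Upper umbilical failed=occurs → all inputs occur → occurs.
Annular stack inoperative [AND]: Ram stack unavailable=occurs, Hydraulic supply lost=occurs → all inputs occur → occurs.
Offshore blowout preventer fails to close [AND]: Control pod down=not, Annular stack inoperative=occurs → not all inputs occur → does not occur.

No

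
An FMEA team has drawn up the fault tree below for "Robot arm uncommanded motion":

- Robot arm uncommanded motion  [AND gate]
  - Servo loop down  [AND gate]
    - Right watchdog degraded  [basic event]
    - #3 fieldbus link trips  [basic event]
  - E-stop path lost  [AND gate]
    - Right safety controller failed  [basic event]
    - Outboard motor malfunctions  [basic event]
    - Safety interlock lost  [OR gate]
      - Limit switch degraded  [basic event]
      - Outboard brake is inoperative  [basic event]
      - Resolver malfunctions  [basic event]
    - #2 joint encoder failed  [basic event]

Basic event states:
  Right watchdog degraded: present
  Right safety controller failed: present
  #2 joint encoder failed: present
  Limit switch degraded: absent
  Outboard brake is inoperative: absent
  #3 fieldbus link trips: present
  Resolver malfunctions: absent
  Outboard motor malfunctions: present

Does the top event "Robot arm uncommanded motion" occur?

No

Servo loop down [AND]: Right watchdog degraded=occurs, #3 fieldbus link trips=occurs → all inputs occur → occurs.
Safety interlock lost [OR]: Limit switch degraded=not, Outboard brake is inoperative=not, Resolver malfunctions=not → no input occurs → does not occur.
E-stop path lost [AND]: Right safety controller failed=occurs, Outboard motor malfunctions=occurs, Safety interlock lost=not, #2 joint encoder failed=occurs → not all inputs occur → does not occur.
Robot arm uncommanded motion [AND]: Servo loop down=occurs, E-stop path lost=not → not all inputs occur → does not occur.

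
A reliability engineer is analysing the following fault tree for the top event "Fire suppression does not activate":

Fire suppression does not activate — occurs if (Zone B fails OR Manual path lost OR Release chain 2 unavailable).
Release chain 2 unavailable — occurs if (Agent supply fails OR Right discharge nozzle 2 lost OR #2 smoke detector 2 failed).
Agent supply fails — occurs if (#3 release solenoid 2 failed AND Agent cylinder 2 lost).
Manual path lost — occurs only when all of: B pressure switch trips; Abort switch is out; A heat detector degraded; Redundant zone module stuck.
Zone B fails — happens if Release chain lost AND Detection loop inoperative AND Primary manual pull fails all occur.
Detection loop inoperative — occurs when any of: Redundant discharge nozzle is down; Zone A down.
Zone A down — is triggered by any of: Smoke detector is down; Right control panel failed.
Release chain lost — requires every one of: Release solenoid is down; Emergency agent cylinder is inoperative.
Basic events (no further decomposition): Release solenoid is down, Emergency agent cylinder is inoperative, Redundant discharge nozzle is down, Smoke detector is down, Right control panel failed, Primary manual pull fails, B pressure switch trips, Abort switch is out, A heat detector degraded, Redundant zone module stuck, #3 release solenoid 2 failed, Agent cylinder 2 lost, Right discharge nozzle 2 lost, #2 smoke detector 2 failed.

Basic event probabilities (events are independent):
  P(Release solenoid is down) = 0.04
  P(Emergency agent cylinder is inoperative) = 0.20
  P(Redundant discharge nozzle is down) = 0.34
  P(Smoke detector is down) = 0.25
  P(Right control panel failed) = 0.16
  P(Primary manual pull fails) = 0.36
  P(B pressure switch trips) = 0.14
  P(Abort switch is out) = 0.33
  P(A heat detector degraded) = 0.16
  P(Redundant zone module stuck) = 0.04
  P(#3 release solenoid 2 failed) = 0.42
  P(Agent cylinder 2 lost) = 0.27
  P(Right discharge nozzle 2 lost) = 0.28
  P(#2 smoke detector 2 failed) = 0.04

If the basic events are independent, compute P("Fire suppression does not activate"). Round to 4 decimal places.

0.3884

P(Release chain lost) [AND] = 0.04 × 0.20 = 0.008000
P(Zone A down) [OR] = 1 − (1−0.25) × (1−0.16) = 0.370000
P(Detection loop inoperative) [OR] = 1 − (1−0.34) × (1−0.370000) = 0.584200
P(Zone B fails) [AND] = 0.008000 × 0.584200 × 0.36 = 0.001682
P(Manual path lost) [AND] = 0.14 × 0.33 × 0.16 × 0.04 = 0.000296
P(Agent supply fails) [AND] = 0.42 × 0.27 = 0.113400
P(Release chain 2 unavailable) [OR] = 1 − (1−0.113400) × (1−0.28) × (1−0.04) = 0.387182
P(Fire suppression does not activate) [OR] = 1 − (1−0.001682) × (1−0.000296) × (1−0.387182) = 0.388394
Rounded to 4 decimal places: P(Fire suppression does not activate) ≈ 0.3884.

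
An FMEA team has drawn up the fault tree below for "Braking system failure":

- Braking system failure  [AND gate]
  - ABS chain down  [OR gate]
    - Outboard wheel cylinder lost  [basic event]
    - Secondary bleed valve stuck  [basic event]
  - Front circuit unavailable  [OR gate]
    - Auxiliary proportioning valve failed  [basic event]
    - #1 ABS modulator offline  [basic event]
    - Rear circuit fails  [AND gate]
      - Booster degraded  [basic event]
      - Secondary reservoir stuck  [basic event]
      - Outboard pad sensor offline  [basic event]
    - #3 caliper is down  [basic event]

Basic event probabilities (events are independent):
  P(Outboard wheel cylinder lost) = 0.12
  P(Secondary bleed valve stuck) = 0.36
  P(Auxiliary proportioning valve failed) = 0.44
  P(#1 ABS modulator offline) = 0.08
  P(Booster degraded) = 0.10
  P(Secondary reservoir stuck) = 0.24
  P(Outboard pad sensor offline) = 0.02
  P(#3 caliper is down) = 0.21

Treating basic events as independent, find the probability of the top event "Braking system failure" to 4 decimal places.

P(ABS chain down) [OR] = 1 − (1−0.12) × (1−0.36) = 0.436800
P(Rear circuit fails) [AND] = 0.10 × 0.24 × 0.02 = 0.000480
P(Front circuit unavailable) [OR] = 1 − (1−0.44) × (1−0.08) × (1−0.000480) × (1−0.21) = 0.593187
P(Braking system failure) [AND] = 0.436800 × 0.593187 = 0.259104
Rounded to 4 decimal places: P(Braking system failure) ≈ 0.2591.

0.2591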